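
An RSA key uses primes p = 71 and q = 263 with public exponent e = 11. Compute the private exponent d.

11671

φ(n) = (p−1)(q−1) = 70·262 = 18340.
Need d with 11·d ≡ 1 (mod 18340). Apply the extended Euclidean algorithm:
18340 = 1667*11 + 3
11 = 3*3 + 2
3 = 1*2 + 1
2 = 2*1 + 0
Back-substitute:
1 = 3 − 2
1 = −11 + 4·3
1 = 4·18340 − 6669·11
So 11·(-6669) ≡ 1 (mod 18340), hence d ≡ -6669 ≡ 11671 (mod 18340).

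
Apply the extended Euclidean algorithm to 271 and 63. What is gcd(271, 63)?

Repeated division:
271 = 4·63 + 19
63 = 3·19 + 6
19 = 3·6 + 1
6 = 6·1 + 0
gcd(271, 63) = 1.
Working backward:
1 = 19 − 3·6
1 = −3·63 + 10·19
1 = 10·271 − 43·63
So 1 = (10)·271 + (-43)·63.

1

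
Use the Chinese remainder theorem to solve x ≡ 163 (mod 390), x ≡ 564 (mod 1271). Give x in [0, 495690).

456853

Write x = 163 + 390·k. Then 390·k ≡ 564 − 163 ≡ 401 (mod 1271).
Need 390⁻¹ mod 1271. Extended Euclid on (1271, 390):
1271 = 3*390 + 101
390 = 3*101 + 87
101 = 1*87 + 14
87 = 6*14 + 3
14 = 4*3 + 2
3 = 1*2 + 1
2 = 2*1 + 0
Back-substitute:
1 = 3 − 2
1 = −14 + 5·3
1 = 5·87 − 31·14
1 = −31·101 + 36·87
1 = 36·390 − 139·101
1 = −139·1271 + 453·390
390⁻¹ ≡ 453 (mod 1271), so k ≡ 453·401 ≡ 1171 (mod 1271).
x = 163 + 390·1171 = 456853.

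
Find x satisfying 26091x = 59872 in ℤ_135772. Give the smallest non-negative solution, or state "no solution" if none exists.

gcd(26091, 135772):
135772 = 5×26091 + 5317
26091 = 4×5317 + 4823
5317 = 1×4823 + 494
4823 = 9×494 + 377
494 = 1×377 + 117
377 = 3×117 + 26
117 = 4×26 + 13
26 = 2×13 + 0
gcd = 13, but 13 ∤ 59872, so the congruence has no solution.

no solution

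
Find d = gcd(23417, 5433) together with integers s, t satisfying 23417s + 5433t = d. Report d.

Apply Euclid's algorithm to 23417 and 5433:
23417 = 4*5433 + 1685
5433 = 3*1685 + 378
1685 = 4*378 + 173
378 = 2*173 + 32
173 = 5*32 + 13
32 = 2*13 + 6
13 = 2*6 + 1
6 = 6*1 + 0
gcd(23417, 5433) = 1.
Express as a combination:
1 = 13 − 2·6
1 = −2·32 + 5·13
1 = 5·173 − 27·32
1 = −27·378 + 59·173
1 = 59·1685 − 263·378
1 = −263·5433 + 848·1685
1 = 848·23417 − 3655·5433
So 1 = (848)·23417 + (-3655)·5433.

1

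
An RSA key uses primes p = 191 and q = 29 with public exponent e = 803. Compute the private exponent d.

φ(n) = (p−1)(q−1) = 190·28 = 5320.
Need d with 803·d ≡ 1 (mod 5320). Apply the extended Euclidean algorithm:
5320 = 6·803 + 502
803 = 1·502 + 301
502 = 1·301 + 201
301 = 1·201 + 100
201 = 2·100 + 1
100 = 100·1 + 0
Back-substitute:
1 = 201 − 2·100
1 = −2·301 + 3·201
1 = 3·502 − 5·301
1 = −5·803 + 8·502
1 = 8·5320 − 53·803
So 803·(-53) ≡ 1 (mod 5320), hence d ≡ -53 ≡ 5267 (mod 5320).

5267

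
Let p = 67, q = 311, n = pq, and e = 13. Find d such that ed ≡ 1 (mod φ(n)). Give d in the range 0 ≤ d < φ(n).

11017

φ(n) = (p−1)(q−1) = 66·310 = 20460.
Need d with 13·d ≡ 1 (mod 20460). Apply the extended Euclidean algorithm:
20460 = 1573×13 + 11
13 = 1×11 + 2
11 = 5×2 + 1
2 = 2×1 + 0
Back-substitute:
1 = 11 − 5·2
1 = −5·13 + 6·11
1 = 6·20460 − 9443·13
So 13·(-9443) ≡ 1 (mod 20460), hence d ≡ -9443 ≡ 11017 (mod 20460).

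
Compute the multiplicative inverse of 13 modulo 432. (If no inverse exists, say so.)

133

Apply the Euclidean algorithm to 432 and 13:
432 = 33×13 + 3
13 = 4×3 + 1
3 = 3×1 + 0
The gcd is 1. Working backward:
1 = 13 − 4·3
1 = −4·432 + 133·13
So 13·133 ≡ 1 (mod 432).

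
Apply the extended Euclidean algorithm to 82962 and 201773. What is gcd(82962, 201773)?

11

Euclidean algorithm:
201773 = 2*82962 + 35849
82962 = 2*35849 + 11264
35849 = 3*11264 + 2057
11264 = 5*2057 + 979
2057 = 2*979 + 99
979 = 9*99 + 88
99 = 1*88 + 11
88 = 8*11 + 0
gcd(82962, 201773) = 11.
Express as a combination:
11 = 99 − 88
11 = −979 + 10·99
11 = 10·2057 − 21·979
11 = −21·11264 + 115·2057
11 = 115·35849 − 366·11264
11 = −366·82962 + 847·35849
11 = 847·201773 − 2060·82962
So 11 = (847)·201773 + (-2060)·82962.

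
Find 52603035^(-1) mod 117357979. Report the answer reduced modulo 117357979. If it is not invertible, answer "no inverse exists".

94349124

Apply the Euclidean algorithm to 117357979 and 52603035:
117357979 = 2×52603035 + 12151909
52603035 = 4×12151909 + 3995399
12151909 = 3×3995399 + 165712
3995399 = 24×165712 + 18311
165712 = 9×18311 + 913
18311 = 20×913 + 51
913 = 17×51 + 46
51 = 1×46 + 5
46 = 9×5 + 1
5 = 5×1 + 0
gcd = 1, so the inverse exists. Back-substitute:
1 = 46 − 9·5
1 = −9·51 + 10·46
1 = 10·913 − 179·51
1 = −179·18311 + 3590·913
1 = 3590·165712 − 32489·18311
1 = −32489·3995399 + 783326·165712
1 = 783326·12151909 − 2382467·3995399
1 = −2382467·52603035 + 10313194·12151909
1 = 10313194·117357979 − 23008855·52603035
Thus 52603035·(-23008855) ≡ 1 (mod 117357979); reducing, -23008855 mod 117357979 = 94349124.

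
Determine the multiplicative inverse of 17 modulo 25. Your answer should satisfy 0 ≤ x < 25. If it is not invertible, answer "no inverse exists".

Apply the Euclidean algorithm to 25 and 17:
25 = 1*17 + 8
17 = 2*8 + 1
8 = 8*1 + 0
gcd = 1, so the inverse exists. Back-substitute:
1 = 17 − 2·8
1 = −2·25 + 3·17
So 17·3 ≡ 1 (mod 25).

3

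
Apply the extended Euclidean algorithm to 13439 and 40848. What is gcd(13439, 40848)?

1

Repeated division:
40848 = 3*13439 + 531
13439 = 25*531 + 164
531 = 3*164 + 39
164 = 4*39 + 8
39 = 4*8 + 7
8 = 1*7 + 1
7 = 7*1 + 0
gcd(13439, 40848) = 1.
Express as a combination:
1 = 8 − 7
1 = −39 + 5·8
1 = 5·164 − 21·39
1 = −21·531 + 68·164
1 = 68·13439 − 1721·531
1 = −1721·40848 + 5231·13439
So 1 = (-1721)·40848 + (5231)·13439.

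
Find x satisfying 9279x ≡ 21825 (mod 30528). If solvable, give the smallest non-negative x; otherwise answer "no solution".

First find gcd(9279, 30528):
30528 = 3×9279 + 2691
9279 = 3×2691 + 1206
2691 = 2×1206 + 279
1206 = 4×279 + 90
279 = 3×90 + 9
90 = 10×9 + 0
gcd = 9 and 9 | 21825, so solutions exist. Divide through by 9: 1031x ≡ 2425 (mod 3392).
Now find 1031⁻¹ mod 3392:
3392 = 3*1031 + 299
1031 = 3*299 + 134
299 = 2*134 + 31
134 = 4*31 + 10
31 = 3*10 + 1
10 = 10*1 + 0
Back-substitute:
1 = 31 − 3·10
1 = −3·134 + 13·31
1 = 13·299 − 29·134
1 = −29·1031 + 100·299
1 = 100·3392 − 329·1031
So 1031·(-329) ≡ 1 (mod 3392), i.e. 1031⁻¹ ≡ 3063.
Then x ≡ 3063·2425 ≡ 2687 (mod 3392); the smallest non-negative solution is x = 2687.

2687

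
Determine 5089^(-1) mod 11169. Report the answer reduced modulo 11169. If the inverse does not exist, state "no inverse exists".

Extended Euclidean algorithm:
11169 = 2*5089 + 991
5089 = 5*991 + 134
991 = 7*134 + 53
134 = 2*53 + 28
53 = 1*28 + 25
28 = 1*25 + 3
25 = 8*3 + 1
3 = 3*1 + 0
The gcd is 1. Working backward:
1 = 25 − 8·3
1 = −8·28 + 9·25
1 = 9·53 − 17·28
1 = −17·134 + 43·53
1 = 43·991 − 318·134
1 = −318·5089 + 1633·991
1 = 1633·11169 − 3584·5089
Hence 5089⁻¹ ≡ -3584 ≡ 7585 (mod 11169).

7585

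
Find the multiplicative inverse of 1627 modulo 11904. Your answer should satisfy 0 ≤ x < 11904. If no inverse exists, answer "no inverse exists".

gcd(11904, 1627) by repeated division:
11904 = 7·1627 + 515
1627 = 3·515 + 82
515 = 6·82 + 23
82 = 3·23 + 13
23 = 1·13 + 10
13 = 1·10 + 3
10 = 3·3 + 1
3 = 3·1 + 0
The gcd is 1. Working backward:
1 = 10 − 3·3
1 = −3·13 + 4·10
1 = 4·23 − 7·13
1 = −7·82 + 25·23
1 = 25·515 − 157·82
1 = −157·1627 + 496·515
1 = 496·11904 − 3629·1627
Thus 1627·(-3629) ≡ 1 (mod 11904); reducing, -3629 mod 11904 = 8275.

8275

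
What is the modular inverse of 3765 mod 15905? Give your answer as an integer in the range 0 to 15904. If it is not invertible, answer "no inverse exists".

Compute gcd(3765, 15905):
15905 = 4·3765 + 845
3765 = 4·845 + 385
845 = 2·385 + 75
385 = 5·75 + 10
75 = 7·10 + 5
10 = 2·5 + 0
The gcd is 5, not 1, hence no inverse exists.

no inverse exists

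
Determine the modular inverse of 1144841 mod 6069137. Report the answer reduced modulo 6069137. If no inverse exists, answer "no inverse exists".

1825622

Extended Euclidean algorithm:
6069137 = 5·1144841 + 344932
1144841 = 3·344932 + 110045
344932 = 3·110045 + 14797
110045 = 7·14797 + 6466
14797 = 2·6466 + 1865
6466 = 3·1865 + 871
1865 = 2·871 + 123
871 = 7·123 + 10
123 = 12·10 + 3
10 = 3·3 + 1
3 = 3·1 + 0
The gcd is 1. Working backward:
1 = 10 − 3·3
1 = −3·123 + 37·10
1 = 37·871 − 262·123
1 = −262·1865 + 561·871
1 = 561·6466 − 1945·1865
1 = −1945·14797 + 4451·6466
1 = 4451·110045 − 33102·14797
1 = −33102·344932 + 103757·110045
1 = 103757·1144841 − 344373·344932
1 = −344373·6069137 + 1825622·1144841
So 1144841·1825622 ≡ 1 (mod 6069137).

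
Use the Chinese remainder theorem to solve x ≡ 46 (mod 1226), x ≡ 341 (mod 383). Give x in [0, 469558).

199884

Write x = 46 + 1226·k. Then 1226·k ≡ 341 − 46 ≡ 295 (mod 383).
Need 1226⁻¹ mod 383. Extended Euclid on (383, 77):
383 = 4·77 + 75
77 = 1·75 + 2
75 = 37·2 + 1
2 = 2·1 + 0
Back-substitute:
1 = 75 − 37·2
1 = −37·77 + 38·75
1 = 38·383 − 189·77
1226⁻¹ ≡ 194 (mod 383), so k ≡ 194·295 ≡ 163 (mod 383).
x = 46 + 1226·163 = 199884.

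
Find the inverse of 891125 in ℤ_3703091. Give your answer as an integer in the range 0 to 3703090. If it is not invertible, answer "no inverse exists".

gcd(3703091, 891125) by repeated division:
3703091 = 4×891125 + 138591
891125 = 6×138591 + 59579
138591 = 2×59579 + 19433
59579 = 3×19433 + 1280
19433 = 15×1280 + 233
1280 = 5×233 + 115
233 = 2×115 + 3
115 = 38×3 + 1
3 = 3×1 + 0
gcd = 1, so the inverse exists. Back-substitute:
1 = 115 − 38·3
1 = −38·233 + 77·115
1 = 77·1280 − 423·233
1 = −423·19433 + 6422·1280
1 = 6422·59579 − 19689·19433
1 = −19689·138591 + 45800·59579
1 = 45800·891125 − 294489·138591
1 = −294489·3703091 + 1223756·891125
So 891125·1223756 ≡ 1 (mod 3703091).

1223756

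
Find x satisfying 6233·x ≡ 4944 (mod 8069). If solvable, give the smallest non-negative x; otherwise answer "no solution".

261

First find gcd(6233, 8069):
8069 = 1·6233 + 1836
6233 = 3·1836 + 725
1836 = 2·725 + 386
725 = 1·386 + 339
386 = 1·339 + 47
339 = 7·47 + 10
47 = 4·10 + 7
10 = 1·7 + 3
7 = 2·3 + 1
3 = 3·1 + 0
gcd = 1, so a unique solution mod 8069 exists.
Back-substitute for the Bézout coefficients:
1 = 7 − 2·3
1 = −2·10 + 3·7
1 = 3·47 − 14·10
1 = −14·339 + 101·47
1 = 101·386 − 115·339
1 = −115·725 + 216·386
1 = 216·1836 − 547·725
1 = −547·6233 + 1857·1836
1 = 1857·8069 − 2404·6233
So 6233·(-2404) ≡ 1 (mod 8069), giving 6233⁻¹ ≡ 5665.
x ≡ 6233⁻¹·4944 ≡ 5665·4944 ≡ 261 (mod 8069).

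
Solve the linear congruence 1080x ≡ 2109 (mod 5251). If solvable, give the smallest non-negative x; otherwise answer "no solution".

First find gcd(1080, 5251):
5251 = 4×1080 + 931
1080 = 1×931 + 149
931 = 6×149 + 37
149 = 4×37 + 1
37 = 37×1 + 0
gcd = 1, so a unique solution mod 5251 exists.
Back-substitute for the Bézout coefficients:
1 = 149 − 4·37
1 = −4·931 + 25·149
1 = 25·1080 − 29·931
1 = −29·5251 + 141·1080
So 1080·(141) ≡ 1 (mod 5251), giving 1080⁻¹ ≡ 141.
x ≡ 1080⁻¹·2109 ≡ 141·2109 ≡ 3313 (mod 5251).

3313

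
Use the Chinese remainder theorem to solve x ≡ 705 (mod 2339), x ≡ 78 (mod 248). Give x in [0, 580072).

35790

Write x = 705 + 2339·k. Then 2339·k ≡ 78 − 705 ≡ 117 (mod 248).
Need 2339⁻¹ mod 248. Extended Euclid on (248, 107):
248 = 2·107 + 34
107 = 3·34 + 5
34 = 6·5 + 4
5 = 1·4 + 1
4 = 4·1 + 0
Back-substitute:
1 = 5 − 4
1 = −34 + 7·5
1 = 7·107 − 22·34
1 = −22·248 + 51·107
2339⁻¹ ≡ 51 (mod 248), so k ≡ 51·117 ≡ 15 (mod 248).
x = 705 + 2339·15 = 35790.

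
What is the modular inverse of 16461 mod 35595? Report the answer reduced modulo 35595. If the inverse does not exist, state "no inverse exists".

no inverse exists

Compute gcd(16461, 35595):
35595 = 2*16461 + 2673
16461 = 6*2673 + 423
2673 = 6*423 + 135
423 = 3*135 + 18
135 = 7*18 + 9
18 = 2*9 + 0
The gcd is 9, not 1, hence no inverse exists.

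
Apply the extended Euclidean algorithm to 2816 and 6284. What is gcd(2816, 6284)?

Euclidean algorithm:
6284 = 2*2816 + 652
2816 = 4*652 + 208
652 = 3*208 + 28
208 = 7*28 + 12
28 = 2*12 + 4
12 = 3*4 + 0
gcd(2816, 6284) = 4.
Working backward:
4 = 28 − 2·12
4 = −2·208 + 15·28
4 = 15·652 − 47·208
4 = −47·2816 + 203·652
4 = 203·6284 − 453·2816
So 4 = (203)·6284 + (-453)·2816.

4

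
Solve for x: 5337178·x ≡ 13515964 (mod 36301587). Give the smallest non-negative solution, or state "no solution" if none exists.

First find gcd(5337178, 36301587):
36301587 = 6·5337178 + 4278519
5337178 = 1·4278519 + 1058659
4278519 = 4·1058659 + 43883
1058659 = 24·43883 + 5467
43883 = 8·5467 + 147
5467 = 37·147 + 28
147 = 5·28 + 7
28 = 4·7 + 0
gcd = 7 and 7 | 13515964, so solutions exist. Divide through by 7: 762454x ≡ 1930852 (mod 5185941).
Now find 762454⁻¹ mod 5185941:
5185941 = 6·762454 + 611217
762454 = 1·611217 + 151237
611217 = 4·151237 + 6269
151237 = 24·6269 + 781
6269 = 8·781 + 21
781 = 37·21 + 4
21 = 5·4 + 1
4 = 4·1 + 0
Back-substitute:
1 = 21 − 5·4
1 = −5·781 + 186·21
1 = 186·6269 − 1493·781
1 = −1493·151237 + 36018·6269
1 = 36018·611217 − 145565·151237
1 = −145565·762454 + 181583·611217
1 = 181583·5185941 − 1235063·762454
So 762454·(-1235063) ≡ 1 (mod 5185941), i.e. 762454⁻¹ ≡ 3950878.
Then x ≡ 3950878·1930852 ≡ 5175469 (mod 5185941); the smallest non-negative solution is x = 5175469.

5175469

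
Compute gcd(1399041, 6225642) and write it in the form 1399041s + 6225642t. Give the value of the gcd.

Euclidean algorithm:
6225642 = 4·1399041 + 629478
1399041 = 2·629478 + 140085
629478 = 4·140085 + 69138
140085 = 2·69138 + 1809
69138 = 38·1809 + 396
1809 = 4·396 + 225
396 = 1·225 + 171
225 = 1·171 + 54
171 = 3·54 + 9
54 = 6·9 + 0
gcd(1399041, 6225642) = 9.
Back-substituting:
9 = 171 − 3·54
9 = −3·225 + 4·171
9 = 4·396 − 7·225
9 = −7·1809 + 32·396
9 = 32·69138 − 1223·1809
9 = −1223·140085 + 2478·69138
9 = 2478·629478 − 11135·140085
9 = −11135·1399041 + 24748·629478
9 = 24748·6225642 − 110127·1399041
So 9 = (24748)·6225642 + (-110127)·1399041.

9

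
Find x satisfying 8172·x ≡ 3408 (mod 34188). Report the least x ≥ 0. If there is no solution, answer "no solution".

First find gcd(8172, 34188):
34188 = 4×8172 + 1500
8172 = 5×1500 + 672
1500 = 2×672 + 156
672 = 4×156 + 48
156 = 3×48 + 12
48 = 4×12 + 0
gcd = 12 and 12 | 3408, so solutions exist. Divide through by 12: 681x ≡ 284 (mod 2849).
Now find 681⁻¹ mod 2849:
2849 = 4·681 + 125
681 = 5·125 + 56
125 = 2·56 + 13
56 = 4·13 + 4
13 = 3·4 + 1
4 = 4·1 + 0
Back-substitute:
1 = 13 − 3·4
1 = −3·56 + 13·13
1 = 13·125 − 29·56
1 = −29·681 + 158·125
1 = 158·2849 − 661·681
So 681·(-661) ≡ 1 (mod 2849), i.e. 681⁻¹ ≡ 2188.
Then x ≡ 2188·284 ≡ 310 (mod 2849); the smallest non-negative solution is x = 310.

310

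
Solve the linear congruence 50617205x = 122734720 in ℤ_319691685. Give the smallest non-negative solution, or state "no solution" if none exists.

32660585

First find gcd(50617205, 319691685):
319691685 = 6×50617205 + 15988455
50617205 = 3×15988455 + 2651840
15988455 = 6×2651840 + 77415
2651840 = 34×77415 + 19730
77415 = 3×19730 + 18225
19730 = 1×18225 + 1505
18225 = 12×1505 + 165
1505 = 9×165 + 20
165 = 8×20 + 5
20 = 4×5 + 0
gcd = 5 and 5 | 122734720, so solutions exist. Divide through by 5: 10123441x ≡ 24546944 (mod 63938337).
Now find 10123441⁻¹ mod 63938337:
63938337 = 6×10123441 + 3197691
10123441 = 3×3197691 + 530368
3197691 = 6×530368 + 15483
530368 = 34×15483 + 3946
15483 = 3×3946 + 3645
3946 = 1×3645 + 301
3645 = 12×301 + 33
301 = 9×33 + 4
33 = 8×4 + 1
4 = 4×1 + 0
Back-substitute:
1 = 33 − 8·4
1 = −8·301 + 73·33
1 = 73·3645 − 884·301
1 = −884·3946 + 957·3645
1 = 957·15483 − 3755·3946
1 = −3755·530368 + 128627·15483
1 = 128627·3197691 − 775517·530368
1 = −775517·10123441 + 2455178·3197691
1 = 2455178·63938337 − 15506585·10123441
So 10123441·(-15506585) ≡ 1 (mod 63938337), i.e. 10123441⁻¹ ≡ 48431752.
Then x ≡ 48431752·24546944 ≡ 32660585 (mod 63938337); the smallest non-negative solution is x = 32660585.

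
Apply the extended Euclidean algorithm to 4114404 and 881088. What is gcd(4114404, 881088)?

Euclidean algorithm:
4114404 = 4×881088 + 590052
881088 = 1×590052 + 291036
590052 = 2×291036 + 7980
291036 = 36×7980 + 3756
7980 = 2×3756 + 468
3756 = 8×468 + 12
468 = 39×12 + 0
gcd(4114404, 881088) = 12.
Back-substituting:
12 = 3756 − 8·468
12 = −8·7980 + 17·3756
12 = 17·291036 − 620·7980
12 = −620·590052 + 1257·291036
12 = 1257·881088 − 1877·590052
12 = −1877·4114404 + 8765·881088
So 12 = (-1877)·4114404 + (8765)·881088.

12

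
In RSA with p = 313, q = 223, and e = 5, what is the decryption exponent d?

φ(n) = (p−1)(q−1) = 312·222 = 69264.
Need d with 5·d ≡ 1 (mod 69264). Apply the extended Euclidean algorithm:
69264 = 13852·5 + 4
5 = 1·4 + 1
4 = 4·1 + 0
Back-substitute:
1 = 5 − 4
1 = −69264 + 13853·5
So 5·13853 ≡ 1 (mod 69264), hence d = 13853.

13853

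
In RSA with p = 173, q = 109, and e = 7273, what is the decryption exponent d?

φ(n) = (p−1)(q−1) = 172·108 = 18576.
Need d with 7273·d ≡ 1 (mod 18576). Apply the extended Euclidean algorithm:
18576 = 2·7273 + 4030
7273 = 1·4030 + 3243
4030 = 1·3243 + 787
3243 = 4·787 + 95
787 = 8·95 + 27
95 = 3·27 + 14
27 = 1·14 + 13
14 = 1·13 + 1
13 = 13·1 + 0
Back-substitute:
1 = 14 − 13
1 = −27 + 2·14
1 = 2·95 − 7·27
1 = −7·787 + 58·95
1 = 58·3243 − 239·787
1 = −239·4030 + 297·3243
1 = 297·7273 − 536·4030
1 = −536·18576 + 1369·7273
So 7273·1369 ≡ 1 (mod 18576), hence d = 1369.

1369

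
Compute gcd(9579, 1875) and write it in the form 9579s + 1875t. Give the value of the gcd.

3

Euclidean algorithm:
9579 = 5·1875 + 204
1875 = 9·204 + 39
204 = 5·39 + 9
39 = 4·9 + 3
9 = 3·3 + 0
gcd(9579, 1875) = 3.
Working backward:
3 = 39 − 4·9
3 = −4·204 + 21·39
3 = 21·1875 − 193·204
3 = −193·9579 + 986·1875
So 3 = (-193)·9579 + (986)·1875.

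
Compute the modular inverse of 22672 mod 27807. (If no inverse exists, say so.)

Compute gcd(22672, 27807):
27807 = 1×22672 + 5135
22672 = 4×5135 + 2132
5135 = 2×2132 + 871
2132 = 2×871 + 390
871 = 2×390 + 91
390 = 4×91 + 26
91 = 3×26 + 13
26 = 2×13 + 0
Since gcd = 13 > 1, 22672 is not a unit mod 27807.

no inverse exists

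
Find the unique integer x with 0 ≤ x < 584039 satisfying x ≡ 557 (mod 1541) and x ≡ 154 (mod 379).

139247

Write x = 557 + 1541·k. Then 1541·k ≡ 154 − 557 ≡ 355 (mod 379).
Need 1541⁻¹ mod 379. Extended Euclid on (379, 25):
379 = 15*25 + 4
25 = 6*4 + 1
4 = 4*1 + 0
Back-substitute:
1 = 25 − 6·4
1 = −6·379 + 91·25
1541⁻¹ ≡ 91 (mod 379), so k ≡ 91·355 ≡ 90 (mod 379).
x = 557 + 1541·90 = 139247.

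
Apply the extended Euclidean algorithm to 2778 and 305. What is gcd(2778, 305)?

Apply Euclid's algorithm to 2778 and 305:
2778 = 9×305 + 33
305 = 9×33 + 8
33 = 4×8 + 1
8 = 8×1 + 0
gcd(2778, 305) = 1.
Back-substituting:
1 = 33 − 4·8
1 = −4·305 + 37·33
1 = 37·2778 − 337·305
So 1 = (37)·2778 + (-337)·305.

1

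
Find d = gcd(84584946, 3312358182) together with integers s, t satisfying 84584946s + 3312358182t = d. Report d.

6

Euclidean algorithm:
3312358182 = 39×84584946 + 13545288
84584946 = 6×13545288 + 3313218
13545288 = 4×3313218 + 292416
3313218 = 11×292416 + 96642
292416 = 3×96642 + 2490
96642 = 38×2490 + 2022
2490 = 1×2022 + 468
2022 = 4×468 + 150
468 = 3×150 + 18
150 = 8×18 + 6
18 = 3×6 + 0
gcd(84584946, 3312358182) = 6.
Working backward:
6 = 150 − 8·18
6 = −8·468 + 25·150
6 = 25·2022 − 108·468
6 = −108·2490 + 133·2022
6 = 133·96642 − 5162·2490
6 = −5162·292416 + 15619·96642
6 = 15619·3313218 − 176971·292416
6 = −176971·13545288 + 723503·3313218
6 = 723503·84584946 − 4517989·13545288
6 = −4517989·3312358182 + 176925074·84584946
So 6 = (-4517989)·3312358182 + (176925074)·84584946.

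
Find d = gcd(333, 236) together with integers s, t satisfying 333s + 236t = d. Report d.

1

Euclidean algorithm:
333 = 1·236 + 97
236 = 2·97 + 42
97 = 2·42 + 13
42 = 3·13 + 3
13 = 4·3 + 1
3 = 3·1 + 0
gcd(333, 236) = 1.
Express as a combination:
1 = 13 − 4·3
1 = −4·42 + 13·13
1 = 13·97 − 30·42
1 = −30·236 + 73·97
1 = 73·333 − 103·236
So 1 = (73)·333 + (-103)·236.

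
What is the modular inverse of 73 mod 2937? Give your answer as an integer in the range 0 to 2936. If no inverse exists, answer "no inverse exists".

1207

Extended Euclidean algorithm:
2937 = 40·73 + 17
73 = 4·17 + 5
17 = 3·5 + 2
5 = 2·2 + 1
2 = 2·1 + 0
Since gcd(73, 2937) = 1, back-substitute to write 1 as a combination:
1 = 5 − 2·2
1 = −2·17 + 7·5
1 = 7·73 − 30·17
1 = −30·2937 + 1207·73
So 73·1207 ≡ 1 (mod 2937).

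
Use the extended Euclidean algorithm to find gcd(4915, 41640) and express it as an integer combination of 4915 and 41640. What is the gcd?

5

Apply Euclid's algorithm to 41640 and 4915:
41640 = 8×4915 + 2320
4915 = 2×2320 + 275
2320 = 8×275 + 120
275 = 2×120 + 35
120 = 3×35 + 15
35 = 2×15 + 5
15 = 3×5 + 0
gcd(4915, 41640) = 5.
Back-substituting:
5 = 35 − 2·15
5 = −2·120 + 7·35
5 = 7·275 − 16·120
5 = −16·2320 + 135·275
5 = 135·4915 − 286·2320
5 = −286·41640 + 2423·4915
So 5 = (-286)·41640 + (2423)·4915.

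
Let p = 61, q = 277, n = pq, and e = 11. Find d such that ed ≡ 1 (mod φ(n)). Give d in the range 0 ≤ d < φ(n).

3011

φ(n) = (p−1)(q−1) = 60·276 = 16560.
Need d with 11·d ≡ 1 (mod 16560). Apply the extended Euclidean algorithm:
16560 = 1505·11 + 5
11 = 2·5 + 1
5 = 5·1 + 0
Back-substitute:
1 = 11 − 2·5
1 = −2·16560 + 3011·11
So 11·3011 ≡ 1 (mod 16560), hence d = 3011.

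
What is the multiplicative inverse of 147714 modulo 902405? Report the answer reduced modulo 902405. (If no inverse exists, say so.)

Compute gcd(147714, 902405):
902405 = 6·147714 + 16121
147714 = 9·16121 + 2625
16121 = 6·2625 + 371
2625 = 7·371 + 28
371 = 13·28 + 7
28 = 4·7 + 0
The gcd is 7, not 1, hence no inverse exists.

no inverse exists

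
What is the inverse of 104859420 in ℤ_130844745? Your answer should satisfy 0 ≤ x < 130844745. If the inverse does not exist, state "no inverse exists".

Euclidean algorithm on 130844745, 104859420:
130844745 = 1·104859420 + 25985325
104859420 = 4·25985325 + 918120
25985325 = 28·918120 + 277965
918120 = 3·277965 + 84225
277965 = 3·84225 + 25290
84225 = 3·25290 + 8355
25290 = 3·8355 + 225
8355 = 37·225 + 30
225 = 7·30 + 15
30 = 2·15 + 0
gcd(104859420, 130844745) = 15 ≠ 1, so 104859420 has no multiplicative inverse modulo 130844745.

no inverse exists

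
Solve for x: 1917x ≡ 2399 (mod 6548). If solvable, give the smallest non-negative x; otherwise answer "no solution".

5931

First find gcd(1917, 6548):
6548 = 3*1917 + 797
1917 = 2*797 + 323
797 = 2*323 + 151
323 = 2*151 + 21
151 = 7*21 + 4
21 = 5*4 + 1
4 = 4*1 + 0
gcd = 1, so a unique solution mod 6548 exists.
Back-substitute for the Bézout coefficients:
1 = 21 − 5·4
1 = −5·151 + 36·21
1 = 36·323 − 77·151
1 = −77·797 + 190·323
1 = 190·1917 − 457·797
1 = −457·6548 + 1561·1917
So 1917·(1561) ≡ 1 (mod 6548), giving 1917⁻¹ ≡ 1561.
x ≡ 1917⁻¹·2399 ≡ 1561·2399 ≡ 5931 (mod 6548).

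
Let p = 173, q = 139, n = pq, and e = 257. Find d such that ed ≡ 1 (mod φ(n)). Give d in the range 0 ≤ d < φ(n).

7481

φ(n) = (p−1)(q−1) = 172·138 = 23736.
Need d with 257·d ≡ 1 (mod 23736). Apply the extended Euclidean algorithm:
23736 = 92·257 + 92
257 = 2·92 + 73
92 = 1·73 + 19
73 = 3·19 + 16
19 = 1·16 + 3
16 = 5·3 + 1
3 = 3·1 + 0
Back-substitute:
1 = 16 − 5·3
1 = −5·19 + 6·16
1 = 6·73 − 23·19
1 = −23·92 + 29·73
1 = 29·257 − 81·92
1 = −81·23736 + 7481·257
So 257·7481 ≡ 1 (mod 23736), hence d = 7481.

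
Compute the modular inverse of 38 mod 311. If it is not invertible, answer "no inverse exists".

221

Run Euclid on (311, 38):
311 = 8×38 + 7
38 = 5×7 + 3
7 = 2×3 + 1
3 = 3×1 + 0
Since gcd(38, 311) = 1, back-substitute to write 1 as a combination:
1 = 7 − 2·3
1 = −2·38 + 11·7
1 = 11·311 − 90·38
Thus 38·(-90) ≡ 1 (mod 311); reducing, -90 mod 311 = 221.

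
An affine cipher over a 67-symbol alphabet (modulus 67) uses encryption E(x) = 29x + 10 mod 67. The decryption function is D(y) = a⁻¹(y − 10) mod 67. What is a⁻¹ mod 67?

37

Apply the Euclidean algorithm to 67 and 29:
67 = 2×29 + 9
29 = 3×9 + 2
9 = 4×2 + 1
2 = 2×1 + 0
gcd = 1, so the inverse exists. Back-substitute:
1 = 9 − 4·2
1 = −4·29 + 13·9
1 = 13·67 − 30·29
Hence 29⁻¹ ≡ -30 ≡ 37 (mod 67).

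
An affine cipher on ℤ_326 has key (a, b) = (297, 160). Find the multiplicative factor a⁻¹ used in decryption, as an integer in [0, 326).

281

Run Euclid on (326, 297):
326 = 1×297 + 29
297 = 10×29 + 7
29 = 4×7 + 1
7 = 7×1 + 0
gcd = 1, so the inverse exists. Back-substitute:
1 = 29 − 4·7
1 = −4·297 + 41·29
1 = 41·326 − 45·297
So 297·(-45) ≡ 1 (mod 326), and -45 ≡ 281 (mod 326).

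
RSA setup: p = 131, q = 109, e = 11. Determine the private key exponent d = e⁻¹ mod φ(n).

φ(n) = (p−1)(q−1) = 130·108 = 14040.
Need d with 11·d ≡ 1 (mod 14040). Apply the extended Euclidean algorithm:
14040 = 1276×11 + 4
11 = 2×4 + 3
4 = 1×3 + 1
3 = 3×1 + 0
Back-substitute:
1 = 4 − 3
1 = −11 + 3·4
1 = 3·14040 − 3829·11
So 11·(-3829) ≡ 1 (mod 14040), hence d ≡ -3829 ≡ 10211 (mod 14040).

10211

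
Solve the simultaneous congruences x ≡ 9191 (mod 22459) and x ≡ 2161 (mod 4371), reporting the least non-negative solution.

Write x = 9191 + 22459·k. Then 22459·k ≡ 2161 − 9191 ≡ 1712 (mod 4371).
Need 22459⁻¹ mod 4371. Extended Euclid on (4371, 604):
4371 = 7×604 + 143
604 = 4×143 + 32
143 = 4×32 + 15
32 = 2×15 + 2
15 = 7×2 + 1
2 = 2×1 + 0
Back-substitute:
1 = 15 − 7·2
1 = −7·32 + 15·15
1 = 15·143 − 67·32
1 = −67·604 + 283·143
1 = 283·4371 − 2048·604
22459⁻¹ ≡ 2323 (mod 4371), so k ≡ 2323·1712 ≡ 3737 (mod 4371).
x = 9191 + 22459·3737 = 83938474.

83938474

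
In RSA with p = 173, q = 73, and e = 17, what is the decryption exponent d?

φ(n) = (p−1)(q−1) = 172·72 = 12384.
Need d with 17·d ≡ 1 (mod 12384). Apply the extended Euclidean algorithm:
12384 = 728×17 + 8
17 = 2×8 + 1
8 = 8×1 + 0
Back-substitute:
1 = 17 − 2·8
1 = −2·12384 + 1457·17
So 17·1457 ≡ 1 (mod 12384), hence d = 1457.

1457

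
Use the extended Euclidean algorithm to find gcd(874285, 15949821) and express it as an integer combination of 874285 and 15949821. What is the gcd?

Repeated division:
15949821 = 18*874285 + 212691
874285 = 4*212691 + 23521
212691 = 9*23521 + 1002
23521 = 23*1002 + 475
1002 = 2*475 + 52
475 = 9*52 + 7
52 = 7*7 + 3
7 = 2*3 + 1
3 = 3*1 + 0
gcd(874285, 15949821) = 1.
Working backward:
1 = 7 − 2·3
1 = −2·52 + 15·7
1 = 15·475 − 137·52
1 = −137·1002 + 289·475
1 = 289·23521 − 6784·1002
1 = −6784·212691 + 61345·23521
1 = 61345·874285 − 252164·212691
1 = −252164·15949821 + 4600297·874285
So 1 = (-252164)·15949821 + (4600297)·874285.

1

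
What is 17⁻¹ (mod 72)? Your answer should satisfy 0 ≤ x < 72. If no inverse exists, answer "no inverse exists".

17

Extended Euclidean algorithm:
72 = 4·17 + 4
17 = 4·4 + 1
4 = 4·1 + 0
The gcd is 1. Working backward:
1 = 17 − 4·4
1 = −4·72 + 17·17
So 17·17 ≡ 1 (mod 72).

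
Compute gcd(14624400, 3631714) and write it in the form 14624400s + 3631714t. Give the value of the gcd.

2

Euclidean algorithm:
14624400 = 4*3631714 + 97544
3631714 = 37*97544 + 22586
97544 = 4*22586 + 7200
22586 = 3*7200 + 986
7200 = 7*986 + 298
986 = 3*298 + 92
298 = 3*92 + 22
92 = 4*22 + 4
22 = 5*4 + 2
4 = 2*2 + 0
gcd(14624400, 3631714) = 2.
Express as a combination:
2 = 22 − 5·4
2 = −5·92 + 21·22
2 = 21·298 − 68·92
2 = −68·986 + 225·298
2 = 225·7200 − 1643·986
2 = −1643·22586 + 5154·7200
2 = 5154·97544 − 22259·22586
2 = −22259·3631714 + 828737·97544
2 = 828737·14624400 − 3337207·3631714
So 2 = (828737)·14624400 + (-3337207)·3631714.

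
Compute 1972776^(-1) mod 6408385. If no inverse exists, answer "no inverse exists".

205816

Extended Euclidean algorithm:
6408385 = 3×1972776 + 490057
1972776 = 4×490057 + 12548
490057 = 39×12548 + 685
12548 = 18×685 + 218
685 = 3×218 + 31
218 = 7×31 + 1
31 = 31×1 + 0
The gcd is 1. Working backward:
1 = 218 − 7·31
1 = −7·685 + 22·218
1 = 22·12548 − 403·685
1 = −403·490057 + 15739·12548
1 = 15739·1972776 − 63359·490057
1 = −63359·6408385 + 205816·1972776
So 1972776·205816 ≡ 1 (mod 6408385).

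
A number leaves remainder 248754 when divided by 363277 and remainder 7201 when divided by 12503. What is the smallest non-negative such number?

Write x = 248754 + 363277·k. Then 363277·k ≡ 7201 − 248754 ≡ 8507 (mod 12503).
Need 363277⁻¹ mod 12503. Extended Euclid on (12503, 690):
12503 = 18*690 + 83
690 = 8*83 + 26
83 = 3*26 + 5
26 = 5*5 + 1
5 = 5*1 + 0
Back-substitute:
1 = 26 − 5·5
1 = −5·83 + 16·26
1 = 16·690 − 133·83
1 = −133·12503 + 2410·690
363277⁻¹ ≡ 2410 (mod 12503), so k ≡ 2410·8507 ≡ 9453 (mod 12503).
x = 248754 + 363277·9453 = 3434306235.

3434306235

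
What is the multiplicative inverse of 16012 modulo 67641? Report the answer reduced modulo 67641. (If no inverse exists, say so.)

gcd(67641, 16012) by repeated division:
67641 = 4×16012 + 3593
16012 = 4×3593 + 1640
3593 = 2×1640 + 313
1640 = 5×313 + 75
313 = 4×75 + 13
75 = 5×13 + 10
13 = 1×10 + 3
10 = 3×3 + 1
3 = 3×1 + 0
The gcd is 1. Working backward:
1 = 10 − 3·3
1 = −3·13 + 4·10
1 = 4·75 − 23·13
1 = −23·313 + 96·75
1 = 96·1640 − 503·313
1 = −503·3593 + 1102·1640
1 = 1102·16012 − 4911·3593
1 = −4911·67641 + 20746·16012
So 16012·20746 ≡ 1 (mod 67641).

20746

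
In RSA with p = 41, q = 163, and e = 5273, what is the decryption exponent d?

φ(n) = (p−1)(q−1) = 40·162 = 6480.
Need d with 5273·d ≡ 1 (mod 6480). Apply the extended Euclidean algorithm:
6480 = 1·5273 + 1207
5273 = 4·1207 + 445
1207 = 2·445 + 317
445 = 1·317 + 128
317 = 2·128 + 61
128 = 2·61 + 6
61 = 10·6 + 1
6 = 6·1 + 0
Back-substitute:
1 = 61 − 10·6
1 = −10·128 + 21·61
1 = 21·317 − 52·128
1 = −52·445 + 73·317
1 = 73·1207 − 198·445
1 = −198·5273 + 865·1207
1 = 865·6480 − 1063·5273
So 5273·(-1063) ≡ 1 (mod 6480), hence d ≡ -1063 ≡ 5417 (mod 6480).

5417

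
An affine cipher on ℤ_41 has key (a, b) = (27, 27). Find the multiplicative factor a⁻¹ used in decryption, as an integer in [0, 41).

38

Run Euclid on (41, 27):
41 = 1·27 + 14
27 = 1·14 + 13
14 = 1·13 + 1
13 = 13·1 + 0
gcd = 1, so the inverse exists. Back-substitute:
1 = 14 − 13
1 = −27 + 2·14
1 = 2·41 − 3·27
Thus 27·(-3) ≡ 1 (mod 41); reducing, -3 mod 41 = 38.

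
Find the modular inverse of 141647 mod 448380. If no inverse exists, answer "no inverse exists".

54443

Apply the Euclidean algorithm to 448380 and 141647:
448380 = 3·141647 + 23439
141647 = 6·23439 + 1013
23439 = 23·1013 + 140
1013 = 7·140 + 33
140 = 4·33 + 8
33 = 4·8 + 1
8 = 8·1 + 0
The gcd is 1. Working backward:
1 = 33 − 4·8
1 = −4·140 + 17·33
1 = 17·1013 − 123·140
1 = −123·23439 + 2846·1013
1 = 2846·141647 − 17199·23439
1 = −17199·448380 + 54443·141647
So 141647·54443 ≡ 1 (mod 448380).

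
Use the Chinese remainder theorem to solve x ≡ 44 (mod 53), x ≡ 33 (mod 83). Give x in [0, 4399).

3436

Write x = 44 + 53·k. Then 53·k ≡ 33 − 44 ≡ 72 (mod 83).
Need 53⁻¹ mod 83. Extended Euclid on (83, 53):
83 = 1·53 + 30
53 = 1·30 + 23
30 = 1·23 + 7
23 = 3·7 + 2
7 = 3·2 + 1
2 = 2·1 + 0
Back-substitute:
1 = 7 − 3·2
1 = −3·23 + 10·7
1 = 10·30 − 13·23
1 = −13·53 + 23·30
1 = 23·83 − 36·53
53⁻¹ ≡ 47 (mod 83), so k ≡ 47·72 ≡ 64 (mod 83).
x = 44 + 53·64 = 3436.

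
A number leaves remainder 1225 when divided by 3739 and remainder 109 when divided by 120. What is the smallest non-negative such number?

135829

Write x = 1225 + 3739·k. Then 3739·k ≡ 109 − 1225 ≡ 84 (mod 120).
Need 3739⁻¹ mod 120. Extended Euclid on (120, 19):
120 = 6×19 + 6
19 = 3×6 + 1
6 = 6×1 + 0
Back-substitute:
1 = 19 − 3·6
1 = −3·120 + 19·19
3739⁻¹ ≡ 19 (mod 120), so k ≡ 19·84 ≡ 36 (mod 120).
x = 1225 + 3739·36 = 135829.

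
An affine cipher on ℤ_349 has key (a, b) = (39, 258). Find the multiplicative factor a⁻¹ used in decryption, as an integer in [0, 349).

Extended Euclidean algorithm:
349 = 8×39 + 37
39 = 1×37 + 2
37 = 18×2 + 1
2 = 2×1 + 0
gcd = 1, so the inverse exists. Back-substitute:
1 = 37 − 18·2
1 = −18·39 + 19·37
1 = 19·349 − 170·39
Hence 39⁻¹ ≡ -170 ≡ 179 (mod 349).

179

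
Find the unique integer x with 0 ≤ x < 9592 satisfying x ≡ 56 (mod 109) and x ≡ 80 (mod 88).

7032

Write x = 56 + 109·k. Then 109·k ≡ 80 − 56 ≡ 24 (mod 88).
Need 109⁻¹ mod 88. Extended Euclid on (88, 21):
88 = 4·21 + 4
21 = 5·4 + 1
4 = 4·1 + 0
Back-substitute:
1 = 21 − 5·4
1 = −5·88 + 21·21
109⁻¹ ≡ 21 (mod 88), so k ≡ 21·24 ≡ 64 (mod 88).
x = 56 + 109·64 = 7032.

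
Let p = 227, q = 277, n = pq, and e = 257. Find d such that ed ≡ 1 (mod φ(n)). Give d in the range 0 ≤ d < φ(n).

φ(n) = (p−1)(q−1) = 226·276 = 62376.
Need d with 257·d ≡ 1 (mod 62376). Apply the extended Euclidean algorithm:
62376 = 242×257 + 182
257 = 1×182 + 75
182 = 2×75 + 32
75 = 2×32 + 11
32 = 2×11 + 10
11 = 1×10 + 1
10 = 10×1 + 0
Back-substitute:
1 = 11 − 10
1 = −32 + 3·11
1 = 3·75 − 7·32
1 = −7·182 + 17·75
1 = 17·257 − 24·182
1 = −24·62376 + 5825·257
So 257·5825 ≡ 1 (mod 62376), hence d = 5825.

5825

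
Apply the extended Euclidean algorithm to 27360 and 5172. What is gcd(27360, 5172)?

Apply Euclid's algorithm to 27360 and 5172:
27360 = 5×5172 + 1500
5172 = 3×1500 + 672
1500 = 2×672 + 156
672 = 4×156 + 48
156 = 3×48 + 12
48 = 4×12 + 0
gcd(27360, 5172) = 12.
Working backward:
12 = 156 − 3·48
12 = −3·672 + 13·156
12 = 13·1500 − 29·672
12 = −29·5172 + 100·1500
12 = 100·27360 − 529·5172
So 12 = (100)·27360 + (-529)·5172.

12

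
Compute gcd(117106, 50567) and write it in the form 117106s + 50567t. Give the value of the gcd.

11

Apply Euclid's algorithm to 117106 and 50567:
117106 = 2·50567 + 15972
50567 = 3·15972 + 2651
15972 = 6·2651 + 66
2651 = 40·66 + 11
66 = 6·11 + 0
gcd(117106, 50567) = 11.
Express as a combination:
11 = 2651 − 40·66
11 = −40·15972 + 241·2651
11 = 241·50567 − 763·15972
11 = −763·117106 + 1767·50567
So 11 = (-763)·117106 + (1767)·50567.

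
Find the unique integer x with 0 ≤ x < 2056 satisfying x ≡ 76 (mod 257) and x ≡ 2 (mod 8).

1618

Write x = 76 + 257·k. Then 257·k ≡ 2 − 76 ≡ 6 (mod 8).
Need 257⁻¹ mod 8. Extended Euclid on (8, 1):
8 = 8·1 + 0
257⁻¹ ≡ 1 (mod 8), so k ≡ 1·6 ≡ 6 (mod 8).
x = 76 + 257·6 = 1618.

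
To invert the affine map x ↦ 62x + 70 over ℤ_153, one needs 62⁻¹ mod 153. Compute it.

116

Extended Euclidean algorithm:
153 = 2*62 + 29
62 = 2*29 + 4
29 = 7*4 + 1
4 = 4*1 + 0
Since gcd(62, 153) = 1, back-substitute to write 1 as a combination:
1 = 29 − 7·4
1 = −7·62 + 15·29
1 = 15·153 − 37·62
So 62·(-37) ≡ 1 (mod 153), and -37 ≡ 116 (mod 153).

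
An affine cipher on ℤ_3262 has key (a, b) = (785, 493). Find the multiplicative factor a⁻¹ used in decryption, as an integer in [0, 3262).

gcd(3262, 785) by repeated division:
3262 = 4×785 + 122
785 = 6×122 + 53
122 = 2×53 + 16
53 = 3×16 + 5
16 = 3×5 + 1
5 = 5×1 + 0
Since gcd(785, 3262) = 1, back-substitute to write 1 as a combination:
1 = 16 − 3·5
1 = −3·53 + 10·16
1 = 10·122 − 23·53
1 = −23·785 + 148·122
1 = 148·3262 − 615·785
Hence 785⁻¹ ≡ -615 ≡ 2647 (mod 3262).

2647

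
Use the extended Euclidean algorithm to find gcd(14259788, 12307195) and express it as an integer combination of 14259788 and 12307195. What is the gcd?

1

Repeated division:
14259788 = 1*12307195 + 1952593
12307195 = 6*1952593 + 591637
1952593 = 3*591637 + 177682
591637 = 3*177682 + 58591
177682 = 3*58591 + 1909
58591 = 30*1909 + 1321
1909 = 1*1321 + 588
1321 = 2*588 + 145
588 = 4*145 + 8
145 = 18*8 + 1
8 = 8*1 + 0
gcd(14259788, 12307195) = 1.
Working backward:
1 = 145 − 18·8
1 = −18·588 + 73·145
1 = 73·1321 − 164·588
1 = −164·1909 + 237·1321
1 = 237·58591 − 7274·1909
1 = −7274·177682 + 22059·58591
1 = 22059·591637 − 73451·177682
1 = −73451·1952593 + 242412·591637
1 = 242412·12307195 − 1527923·1952593
1 = −1527923·14259788 + 1770335·12307195
So 1 = (-1527923)·14259788 + (1770335)·12307195.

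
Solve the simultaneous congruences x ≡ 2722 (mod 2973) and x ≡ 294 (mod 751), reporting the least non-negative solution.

Write x = 2722 + 2973·k. Then 2973·k ≡ 294 − 2722 ≡ 576 (mod 751).
Need 2973⁻¹ mod 751. Extended Euclid on (751, 720):
751 = 1×720 + 31
720 = 23×31 + 7
31 = 4×7 + 3
7 = 2×3 + 1
3 = 3×1 + 0
Back-substitute:
1 = 7 − 2·3
1 = −2·31 + 9·7
1 = 9·720 − 209·31
1 = −209·751 + 218·720
2973⁻¹ ≡ 218 (mod 751), so k ≡ 218·576 ≡ 151 (mod 751).
x = 2722 + 2973·151 = 451645.

451645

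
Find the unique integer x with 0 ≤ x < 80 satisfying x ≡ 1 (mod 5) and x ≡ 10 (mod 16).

Write x = 1 + 5·k. Then 5·k ≡ 10 − 1 ≡ 9 (mod 16).
Need 5⁻¹ mod 16. Extended Euclid on (16, 5):
16 = 3·5 + 1
5 = 5·1 + 0
Back-substitute:
1 = 16 − 3·5
5⁻¹ ≡ 13 (mod 16), so k ≡ 13·9 ≡ 5 (mod 16).
x = 1 + 5·5 = 26.

26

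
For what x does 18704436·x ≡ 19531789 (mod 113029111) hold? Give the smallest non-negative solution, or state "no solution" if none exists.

First find gcd(18704436, 113029111):
113029111 = 6·18704436 + 802495
18704436 = 23·802495 + 247051
802495 = 3·247051 + 61342
247051 = 4·61342 + 1683
61342 = 36·1683 + 754
1683 = 2·754 + 175
754 = 4·175 + 54
175 = 3·54 + 13
54 = 4·13 + 2
13 = 6·2 + 1
2 = 2·1 + 0
gcd = 1, so a unique solution mod 113029111 exists.
Back-substitute for the Bézout coefficients:
1 = 13 − 6·2
1 = −6·54 + 25·13
1 = 25·175 − 81·54
1 = −81·754 + 349·175
1 = 349·1683 − 779·754
1 = −779·61342 + 28393·1683
1 = 28393·247051 − 114351·61342
1 = −114351·802495 + 371446·247051
1 = 371446·18704436 − 8657609·802495
1 = −8657609·113029111 + 52317100·18704436
So 18704436·(52317100) ≡ 1 (mod 113029111), giving 18704436⁻¹ ≡ 52317100.
x ≡ 18704436⁻¹·19531789 ≡ 52317100·19531789 ≡ 98549740 (mod 113029111).

98549740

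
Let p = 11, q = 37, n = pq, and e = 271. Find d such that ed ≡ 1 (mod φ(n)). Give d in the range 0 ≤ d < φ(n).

271

φ(n) = (p−1)(q−1) = 10·36 = 360.
Need d with 271·d ≡ 1 (mod 360). Apply the extended Euclidean algorithm:
360 = 1·271 + 89
271 = 3·89 + 4
89 = 22·4 + 1
4 = 4·1 + 0
Back-substitute:
1 = 89 − 22·4
1 = −22·271 + 67·89
1 = 67·360 − 89·271
So 271·(-89) ≡ 1 (mod 360), hence d ≡ -89 ≡ 271 (mod 360).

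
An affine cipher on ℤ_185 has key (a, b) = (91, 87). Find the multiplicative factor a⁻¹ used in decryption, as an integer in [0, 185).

61

Run Euclid on (185, 91):
185 = 2×91 + 3
91 = 30×3 + 1
3 = 3×1 + 0
The gcd is 1. Working backward:
1 = 91 − 30·3
1 = −30·185 + 61·91
So 91·61 ≡ 1 (mod 185).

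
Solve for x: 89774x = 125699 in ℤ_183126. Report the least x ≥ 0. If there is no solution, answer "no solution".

no solution

gcd(89774, 183126):
183126 = 2×89774 + 3578
89774 = 25×3578 + 324
3578 = 11×324 + 14
324 = 23×14 + 2
14 = 7×2 + 0
gcd = 2, but 2 ∤ 125699, so the congruence has no solution.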